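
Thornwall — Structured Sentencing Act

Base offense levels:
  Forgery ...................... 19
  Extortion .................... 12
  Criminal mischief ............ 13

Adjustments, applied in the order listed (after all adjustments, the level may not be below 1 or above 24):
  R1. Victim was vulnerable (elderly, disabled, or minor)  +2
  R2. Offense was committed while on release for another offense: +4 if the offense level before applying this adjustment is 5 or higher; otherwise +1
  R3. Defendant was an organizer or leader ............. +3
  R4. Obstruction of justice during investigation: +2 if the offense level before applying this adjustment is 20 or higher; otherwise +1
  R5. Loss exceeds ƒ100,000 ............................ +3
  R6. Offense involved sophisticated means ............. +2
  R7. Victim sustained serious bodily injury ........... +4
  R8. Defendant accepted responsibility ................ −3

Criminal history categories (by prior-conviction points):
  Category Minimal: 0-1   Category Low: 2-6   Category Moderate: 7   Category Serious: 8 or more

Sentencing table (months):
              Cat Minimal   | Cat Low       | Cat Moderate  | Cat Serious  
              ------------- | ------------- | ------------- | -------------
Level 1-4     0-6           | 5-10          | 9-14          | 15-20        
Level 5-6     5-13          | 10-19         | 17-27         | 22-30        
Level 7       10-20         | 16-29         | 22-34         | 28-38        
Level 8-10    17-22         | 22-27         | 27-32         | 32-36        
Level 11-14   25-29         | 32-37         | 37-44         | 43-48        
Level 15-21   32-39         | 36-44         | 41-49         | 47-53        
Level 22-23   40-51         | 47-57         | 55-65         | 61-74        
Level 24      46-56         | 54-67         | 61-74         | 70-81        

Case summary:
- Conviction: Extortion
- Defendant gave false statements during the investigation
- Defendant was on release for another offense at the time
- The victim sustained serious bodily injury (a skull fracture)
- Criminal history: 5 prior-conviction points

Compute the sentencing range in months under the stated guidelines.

36-44 months

Base offense level for extortion: 12.
R2 applies (level before this adjustment is 12 ≥ 5, so +4): 12 + 4 = 16.
R3 does not apply.
R4 applies (level before this adjustment is 16 < 20, so +1): 16 + 1 = 17.
R7 applies: 17 + 4 = 21.
R8 does not apply.
Final offense level: 21.
Criminal history: 5 prior points → Category Low (2-6).
Level 21 falls in the 15-21 band.
Grid: Level 15-21 × Category Low = 36-44 months.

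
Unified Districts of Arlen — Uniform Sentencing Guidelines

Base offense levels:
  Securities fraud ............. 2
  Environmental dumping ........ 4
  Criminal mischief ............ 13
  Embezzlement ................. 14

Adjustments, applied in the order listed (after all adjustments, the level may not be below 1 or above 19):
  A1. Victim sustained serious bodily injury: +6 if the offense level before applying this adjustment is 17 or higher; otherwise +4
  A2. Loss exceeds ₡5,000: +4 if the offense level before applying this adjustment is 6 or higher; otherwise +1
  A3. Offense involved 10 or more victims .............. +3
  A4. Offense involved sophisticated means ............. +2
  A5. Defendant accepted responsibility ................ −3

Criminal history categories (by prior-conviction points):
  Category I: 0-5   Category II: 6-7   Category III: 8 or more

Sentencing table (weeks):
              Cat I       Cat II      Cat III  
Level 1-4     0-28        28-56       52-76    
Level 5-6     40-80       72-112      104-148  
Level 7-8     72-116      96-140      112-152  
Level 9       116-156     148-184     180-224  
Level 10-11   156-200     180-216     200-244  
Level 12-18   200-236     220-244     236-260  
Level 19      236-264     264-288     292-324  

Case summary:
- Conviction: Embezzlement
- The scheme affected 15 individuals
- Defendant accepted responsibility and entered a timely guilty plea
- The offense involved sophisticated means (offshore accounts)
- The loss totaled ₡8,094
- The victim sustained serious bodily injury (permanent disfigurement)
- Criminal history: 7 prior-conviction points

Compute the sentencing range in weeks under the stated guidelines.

264-288 weeks

Base offense level for embezzlement: 14.
A1 applies (level before this adjustment is 14 < 17, so +4): 14 + 4 = 18.
A2 applies (level before this adjustment is 18 ≥ 6, so +4): 18 + 4 = 22.
A3 applies: 22 + 3 = 25.
A4 applies: 25 + 2 = 27.
A5 applies: 27 − 3 = 24.
Level 24 exceeds the maximum of 19; capped at 19.
Final offense level: 19.
Criminal history: 7 prior points → Category II (6-7).
Level 19 falls in the 19 band.
Grid: Level 19 × Category II = 264-288 weeks.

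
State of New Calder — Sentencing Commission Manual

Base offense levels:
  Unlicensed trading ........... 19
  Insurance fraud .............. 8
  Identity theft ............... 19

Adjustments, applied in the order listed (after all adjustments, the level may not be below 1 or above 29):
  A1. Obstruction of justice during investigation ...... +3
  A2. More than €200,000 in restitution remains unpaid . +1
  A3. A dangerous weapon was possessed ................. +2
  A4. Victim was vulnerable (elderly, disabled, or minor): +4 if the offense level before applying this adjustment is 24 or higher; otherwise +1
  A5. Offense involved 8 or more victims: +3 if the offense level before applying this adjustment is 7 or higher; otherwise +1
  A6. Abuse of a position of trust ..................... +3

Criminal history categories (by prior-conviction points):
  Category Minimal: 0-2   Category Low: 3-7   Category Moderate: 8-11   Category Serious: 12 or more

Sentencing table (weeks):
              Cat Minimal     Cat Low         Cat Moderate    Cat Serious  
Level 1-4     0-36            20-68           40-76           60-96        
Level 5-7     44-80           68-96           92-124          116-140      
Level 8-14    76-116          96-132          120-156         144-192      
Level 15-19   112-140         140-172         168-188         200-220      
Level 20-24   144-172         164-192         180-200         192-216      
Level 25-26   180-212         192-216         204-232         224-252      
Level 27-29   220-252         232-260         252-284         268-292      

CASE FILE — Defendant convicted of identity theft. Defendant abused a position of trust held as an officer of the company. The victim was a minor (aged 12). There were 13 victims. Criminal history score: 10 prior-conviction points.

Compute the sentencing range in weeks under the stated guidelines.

Base offense level for identity theft: 19.
A1 does not apply.
A2 does not apply.
A3 does not apply.
A4 applies (level before this adjustment is 19 < 24, so +1): 19 + 1 = 20.
A5 applies (level before this adjustment is 20 ≥ 7, so +3): 20 + 3 = 23.
A6 applies: 23 + 3 = 26.
Final offense level: 26.
Criminal history: 10 prior points → Category Moderate (8-11).
Level 26 falls in the 25-26 band.
Grid: Level 25-26 × Category Moderate = 204-232 weeks.

204-232 weeks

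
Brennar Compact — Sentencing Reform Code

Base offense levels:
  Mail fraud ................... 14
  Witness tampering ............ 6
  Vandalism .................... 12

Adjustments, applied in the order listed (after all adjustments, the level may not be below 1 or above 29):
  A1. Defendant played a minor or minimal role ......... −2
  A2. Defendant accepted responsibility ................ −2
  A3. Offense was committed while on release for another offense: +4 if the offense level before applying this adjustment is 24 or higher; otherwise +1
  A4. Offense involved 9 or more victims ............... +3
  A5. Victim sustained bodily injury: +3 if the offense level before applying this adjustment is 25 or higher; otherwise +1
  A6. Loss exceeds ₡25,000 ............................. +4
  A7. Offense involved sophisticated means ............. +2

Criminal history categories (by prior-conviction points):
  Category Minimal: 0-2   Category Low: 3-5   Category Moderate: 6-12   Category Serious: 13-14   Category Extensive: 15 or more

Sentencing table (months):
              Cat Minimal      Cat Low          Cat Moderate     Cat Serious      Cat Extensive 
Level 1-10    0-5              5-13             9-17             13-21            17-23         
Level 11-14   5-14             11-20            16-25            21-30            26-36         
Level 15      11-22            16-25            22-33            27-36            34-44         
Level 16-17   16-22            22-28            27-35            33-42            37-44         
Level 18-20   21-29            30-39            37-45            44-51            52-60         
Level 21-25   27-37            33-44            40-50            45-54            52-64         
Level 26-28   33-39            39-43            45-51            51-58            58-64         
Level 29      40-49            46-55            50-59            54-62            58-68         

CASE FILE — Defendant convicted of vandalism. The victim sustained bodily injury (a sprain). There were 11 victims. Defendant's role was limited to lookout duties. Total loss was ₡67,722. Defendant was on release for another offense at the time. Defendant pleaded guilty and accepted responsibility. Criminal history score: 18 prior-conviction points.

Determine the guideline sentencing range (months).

Base offense level for vandalism: 12.
A1 applies: 12 − 2 = 10.
A2 applies: 10 − 2 = 8.
A3 applies (level before this adjustment is 8 < 24, so +1): 8 + 1 = 9.
A4 applies: 9 + 3 = 12.
A5 applies (level before this adjustment is 12 < 25, so +1): 12 + 1 = 13.
A6 applies: 13 + 4 = 17.
Final offense level: 17.
Criminal history: 18 prior points → Category Extensive (15+).
Level 17 falls in the 16-17 band.
Grid: Level 16-17 × Category Extensive = 37-44 months.

37-44 months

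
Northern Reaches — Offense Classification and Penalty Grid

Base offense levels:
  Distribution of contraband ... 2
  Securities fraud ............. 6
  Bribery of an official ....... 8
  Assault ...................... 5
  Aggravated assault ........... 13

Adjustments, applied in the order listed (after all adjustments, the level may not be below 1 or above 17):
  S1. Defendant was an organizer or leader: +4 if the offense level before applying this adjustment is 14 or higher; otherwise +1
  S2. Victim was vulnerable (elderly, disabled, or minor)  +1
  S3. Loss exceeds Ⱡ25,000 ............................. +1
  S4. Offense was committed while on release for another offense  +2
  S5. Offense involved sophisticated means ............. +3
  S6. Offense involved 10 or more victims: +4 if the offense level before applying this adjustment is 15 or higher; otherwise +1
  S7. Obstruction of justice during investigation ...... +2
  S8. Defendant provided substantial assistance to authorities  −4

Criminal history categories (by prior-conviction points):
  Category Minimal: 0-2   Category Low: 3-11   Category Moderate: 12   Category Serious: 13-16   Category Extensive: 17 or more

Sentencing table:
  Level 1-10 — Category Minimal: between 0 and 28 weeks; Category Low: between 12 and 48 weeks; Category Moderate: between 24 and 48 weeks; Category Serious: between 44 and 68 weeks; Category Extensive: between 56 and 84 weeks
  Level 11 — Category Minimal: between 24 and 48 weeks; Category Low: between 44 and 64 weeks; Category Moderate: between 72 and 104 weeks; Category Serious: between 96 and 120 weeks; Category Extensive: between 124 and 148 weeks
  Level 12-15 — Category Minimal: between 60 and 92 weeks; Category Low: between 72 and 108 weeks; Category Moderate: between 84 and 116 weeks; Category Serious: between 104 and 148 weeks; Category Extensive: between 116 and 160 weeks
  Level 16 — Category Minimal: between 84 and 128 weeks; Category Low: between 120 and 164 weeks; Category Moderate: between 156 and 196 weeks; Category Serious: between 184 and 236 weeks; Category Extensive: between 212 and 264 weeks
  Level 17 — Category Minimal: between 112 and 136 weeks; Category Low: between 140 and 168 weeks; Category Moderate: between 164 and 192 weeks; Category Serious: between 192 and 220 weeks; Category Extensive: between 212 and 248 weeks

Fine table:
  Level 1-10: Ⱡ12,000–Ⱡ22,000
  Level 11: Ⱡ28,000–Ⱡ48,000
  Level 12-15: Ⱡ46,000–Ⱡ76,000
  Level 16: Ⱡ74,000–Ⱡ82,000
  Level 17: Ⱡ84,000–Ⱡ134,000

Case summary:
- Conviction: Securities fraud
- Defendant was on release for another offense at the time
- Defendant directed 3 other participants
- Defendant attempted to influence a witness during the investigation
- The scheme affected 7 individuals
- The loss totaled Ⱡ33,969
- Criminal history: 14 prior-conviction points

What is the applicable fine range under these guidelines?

Ⱡ46,000–Ⱡ76,000

Base offense level for securities fraud: 6.
S1 applies (level before this adjustment is 6 < 14, so +1): 6 + 1 = 7.
S3 applies: 7 + 1 = 8.
S4 applies: 8 + 2 = 10.
S5 does not apply.
S7 applies: 10 + 2 = 12.
Final offense level: 12.
Level 12 falls in the 12-15 band.
Fine table: Level 12-15 → Ⱡ46,000–Ⱡ76,000.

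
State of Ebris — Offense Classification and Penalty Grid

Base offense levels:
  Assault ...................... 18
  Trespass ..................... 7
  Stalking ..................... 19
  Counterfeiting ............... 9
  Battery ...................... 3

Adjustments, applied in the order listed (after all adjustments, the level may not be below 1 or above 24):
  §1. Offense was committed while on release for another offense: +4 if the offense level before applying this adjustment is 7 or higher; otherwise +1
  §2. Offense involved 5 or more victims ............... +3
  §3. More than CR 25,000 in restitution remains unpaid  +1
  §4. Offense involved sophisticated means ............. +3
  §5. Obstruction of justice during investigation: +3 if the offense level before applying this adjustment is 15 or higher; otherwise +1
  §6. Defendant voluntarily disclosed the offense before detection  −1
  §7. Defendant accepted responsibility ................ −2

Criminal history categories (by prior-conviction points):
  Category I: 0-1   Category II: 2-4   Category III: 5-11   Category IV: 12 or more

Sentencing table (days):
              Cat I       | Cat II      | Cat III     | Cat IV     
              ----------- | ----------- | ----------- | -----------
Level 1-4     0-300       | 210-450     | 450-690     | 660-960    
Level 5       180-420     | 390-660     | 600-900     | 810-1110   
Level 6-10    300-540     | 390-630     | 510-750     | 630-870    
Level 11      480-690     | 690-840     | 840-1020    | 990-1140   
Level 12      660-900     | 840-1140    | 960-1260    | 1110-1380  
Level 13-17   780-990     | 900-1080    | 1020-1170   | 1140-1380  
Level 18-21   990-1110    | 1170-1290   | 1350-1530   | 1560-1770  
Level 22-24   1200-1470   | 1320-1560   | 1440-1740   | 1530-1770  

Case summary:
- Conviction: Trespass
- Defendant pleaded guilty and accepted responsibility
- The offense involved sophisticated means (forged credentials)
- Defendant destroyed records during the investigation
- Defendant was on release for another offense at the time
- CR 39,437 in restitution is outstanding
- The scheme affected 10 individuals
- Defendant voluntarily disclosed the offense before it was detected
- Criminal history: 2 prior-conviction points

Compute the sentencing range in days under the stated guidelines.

Base offense level for trespass: 7.
§1 applies (level before this adjustment is 7 ≥ 7, so +4): 7 + 4 = 11.
§2 applies: 11 + 3 = 14.
§3 applies: 14 + 1 = 15.
§4 applies: 15 + 3 = 18.
§5 applies (level before this adjustment is 18 ≥ 15, so +3): 18 + 3 = 21.
§6 applies: 21 − 1 = 20.
§7 applies: 20 − 2 = 18.
Final offense level: 18.
Criminal history: 2 prior points → Category II (2-4).
Level 18 falls in the 18-21 band.
Grid: Level 18-21 × Category II = 1170-1290 days.

1170-1290 days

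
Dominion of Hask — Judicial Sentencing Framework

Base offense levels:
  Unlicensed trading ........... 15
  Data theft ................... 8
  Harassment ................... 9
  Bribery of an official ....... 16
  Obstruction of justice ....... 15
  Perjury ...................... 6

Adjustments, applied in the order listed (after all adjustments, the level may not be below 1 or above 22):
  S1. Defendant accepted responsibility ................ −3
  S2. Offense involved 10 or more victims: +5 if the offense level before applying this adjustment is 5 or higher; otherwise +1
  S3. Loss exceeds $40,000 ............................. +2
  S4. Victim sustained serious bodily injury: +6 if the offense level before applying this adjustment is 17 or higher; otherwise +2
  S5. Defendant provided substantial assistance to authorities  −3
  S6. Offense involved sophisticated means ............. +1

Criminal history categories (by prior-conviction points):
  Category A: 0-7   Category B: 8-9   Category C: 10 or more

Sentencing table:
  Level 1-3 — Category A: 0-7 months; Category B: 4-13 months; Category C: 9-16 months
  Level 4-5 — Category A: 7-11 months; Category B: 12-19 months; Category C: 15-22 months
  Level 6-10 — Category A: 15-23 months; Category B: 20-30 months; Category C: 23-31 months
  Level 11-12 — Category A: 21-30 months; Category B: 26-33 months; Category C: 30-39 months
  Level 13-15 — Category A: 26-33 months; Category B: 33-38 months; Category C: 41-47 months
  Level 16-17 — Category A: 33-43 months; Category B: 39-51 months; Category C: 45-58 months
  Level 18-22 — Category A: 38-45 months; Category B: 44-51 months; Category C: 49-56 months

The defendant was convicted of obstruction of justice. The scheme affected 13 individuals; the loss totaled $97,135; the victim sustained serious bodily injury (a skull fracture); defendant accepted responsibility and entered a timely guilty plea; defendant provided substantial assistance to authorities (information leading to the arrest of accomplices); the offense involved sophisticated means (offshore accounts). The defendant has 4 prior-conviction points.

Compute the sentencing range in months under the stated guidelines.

38-45 months

Base offense level for obstruction of justice: 15.
S1 applies: 15 − 3 = 12.
S2 applies (level before this adjustment is 12 ≥ 5, so +5): 12 + 5 = 17.
S3 applies: 17 + 2 = 19.
S4 applies (level before this adjustment is 19 ≥ 17, so +6): 19 + 6 = 25.
S5 applies: 25 − 3 = 22.
S6 applies: 22 + 1 = 23.
Level 23 exceeds the maximum of 22; capped at 22.
Final offense level: 22.
Criminal history: 4 prior points → Category A (0-7).
Level 22 falls in the 18-22 band.
Grid: Level 18-22 × Category A = 38-45 months.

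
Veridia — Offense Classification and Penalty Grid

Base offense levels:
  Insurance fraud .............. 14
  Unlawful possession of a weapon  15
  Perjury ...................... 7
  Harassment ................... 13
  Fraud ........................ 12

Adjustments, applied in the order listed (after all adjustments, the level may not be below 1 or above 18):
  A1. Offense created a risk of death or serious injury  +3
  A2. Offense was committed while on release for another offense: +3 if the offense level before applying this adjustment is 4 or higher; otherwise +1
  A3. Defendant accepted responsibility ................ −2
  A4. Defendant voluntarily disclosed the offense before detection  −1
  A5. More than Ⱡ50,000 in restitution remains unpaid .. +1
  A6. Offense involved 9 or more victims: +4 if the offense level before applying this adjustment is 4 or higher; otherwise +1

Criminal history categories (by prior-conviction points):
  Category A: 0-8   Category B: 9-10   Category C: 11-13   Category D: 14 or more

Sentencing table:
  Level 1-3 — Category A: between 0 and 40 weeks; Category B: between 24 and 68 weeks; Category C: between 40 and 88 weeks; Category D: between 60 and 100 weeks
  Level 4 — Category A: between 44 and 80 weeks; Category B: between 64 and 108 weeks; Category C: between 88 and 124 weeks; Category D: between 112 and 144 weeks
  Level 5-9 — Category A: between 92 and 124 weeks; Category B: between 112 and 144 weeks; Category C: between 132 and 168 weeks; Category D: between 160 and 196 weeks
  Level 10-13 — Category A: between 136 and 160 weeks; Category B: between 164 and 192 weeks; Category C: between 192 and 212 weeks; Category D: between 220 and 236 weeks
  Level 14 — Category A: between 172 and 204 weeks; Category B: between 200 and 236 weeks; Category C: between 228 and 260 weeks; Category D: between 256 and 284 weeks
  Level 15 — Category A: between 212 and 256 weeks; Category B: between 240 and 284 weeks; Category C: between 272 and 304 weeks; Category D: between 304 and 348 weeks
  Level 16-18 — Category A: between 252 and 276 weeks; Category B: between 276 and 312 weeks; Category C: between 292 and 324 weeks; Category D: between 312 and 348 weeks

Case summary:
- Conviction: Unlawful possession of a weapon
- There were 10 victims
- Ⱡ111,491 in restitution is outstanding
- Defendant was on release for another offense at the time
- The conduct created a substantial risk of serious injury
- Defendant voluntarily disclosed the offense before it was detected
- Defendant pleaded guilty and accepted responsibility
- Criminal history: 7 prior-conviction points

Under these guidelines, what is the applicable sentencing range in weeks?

252-276 weeks

Base offense level for unlawful possession of a weapon: 15.
A1 applies: 15 + 3 = 18.
A2 applies (level before this adjustment is 18 ≥ 4, so +3): 18 + 3 = 21.
A3 applies: 21 − 2 = 19.
A4 applies: 19 − 1 = 18.
A5 applies: 18 + 1 = 19.
A6 applies (level before this adjustment is 19 ≥ 4, so +4): 19 + 4 = 23.
Level 23 exceeds the maximum of 18; capped at 18.
Final offense level: 18.
Criminal history: 7 prior points → Category A (0-8).
Level 18 falls in the 16-18 band.
Grid: Level 16-18 × Category A = 252-276 weeks.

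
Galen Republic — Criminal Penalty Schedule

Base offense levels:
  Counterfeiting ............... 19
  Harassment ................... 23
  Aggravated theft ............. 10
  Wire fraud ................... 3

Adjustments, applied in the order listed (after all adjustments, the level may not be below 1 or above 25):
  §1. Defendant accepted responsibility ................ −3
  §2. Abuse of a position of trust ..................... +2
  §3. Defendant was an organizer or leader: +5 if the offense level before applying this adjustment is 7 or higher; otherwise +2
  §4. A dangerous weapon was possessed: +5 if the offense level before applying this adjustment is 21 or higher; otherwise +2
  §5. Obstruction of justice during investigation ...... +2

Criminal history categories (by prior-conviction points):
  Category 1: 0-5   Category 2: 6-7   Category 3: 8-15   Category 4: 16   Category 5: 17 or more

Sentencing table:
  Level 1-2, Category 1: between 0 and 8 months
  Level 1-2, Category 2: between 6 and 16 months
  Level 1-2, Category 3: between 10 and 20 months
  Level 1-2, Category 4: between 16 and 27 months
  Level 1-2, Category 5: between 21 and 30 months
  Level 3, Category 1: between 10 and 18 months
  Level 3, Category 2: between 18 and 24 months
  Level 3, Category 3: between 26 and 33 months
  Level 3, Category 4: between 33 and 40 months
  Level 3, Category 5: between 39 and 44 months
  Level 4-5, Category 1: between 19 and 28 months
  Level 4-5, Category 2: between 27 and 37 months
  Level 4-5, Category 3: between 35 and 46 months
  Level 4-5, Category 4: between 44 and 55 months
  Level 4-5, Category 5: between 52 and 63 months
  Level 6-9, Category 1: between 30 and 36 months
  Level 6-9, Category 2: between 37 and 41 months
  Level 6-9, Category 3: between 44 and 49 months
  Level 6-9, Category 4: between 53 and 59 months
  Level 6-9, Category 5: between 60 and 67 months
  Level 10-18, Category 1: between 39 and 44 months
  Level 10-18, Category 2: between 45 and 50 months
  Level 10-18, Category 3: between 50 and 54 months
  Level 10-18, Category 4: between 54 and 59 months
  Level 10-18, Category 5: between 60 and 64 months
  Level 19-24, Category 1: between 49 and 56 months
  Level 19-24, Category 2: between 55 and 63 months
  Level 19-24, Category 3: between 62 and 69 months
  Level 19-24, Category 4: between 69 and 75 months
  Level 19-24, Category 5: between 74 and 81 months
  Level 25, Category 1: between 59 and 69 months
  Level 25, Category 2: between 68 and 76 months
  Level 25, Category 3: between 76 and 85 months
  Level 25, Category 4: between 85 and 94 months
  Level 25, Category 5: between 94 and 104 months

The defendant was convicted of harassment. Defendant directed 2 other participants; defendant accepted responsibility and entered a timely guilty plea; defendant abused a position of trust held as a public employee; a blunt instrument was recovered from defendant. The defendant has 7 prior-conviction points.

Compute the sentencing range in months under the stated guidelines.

68-76 months

Base offense level for harassment: 23.
§1 applies: 23 − 3 = 20.
§2 applies: 20 + 2 = 22.
§3 applies (level before this adjustment is 22 ≥ 7, so +5): 22 + 5 = 27.
§4 applies (level before this adjustment is 27 ≥ 21, so +5): 27 + 5 = 32.
§5 does not apply.
Level 32 exceeds the maximum of 25; capped at 25.
Final offense level: 25.
Criminal history: 7 prior points → Category 2 (6-7).
Level 25 falls in the 25 band.
Grid: Level 25 × Category 2 = 68-76 months.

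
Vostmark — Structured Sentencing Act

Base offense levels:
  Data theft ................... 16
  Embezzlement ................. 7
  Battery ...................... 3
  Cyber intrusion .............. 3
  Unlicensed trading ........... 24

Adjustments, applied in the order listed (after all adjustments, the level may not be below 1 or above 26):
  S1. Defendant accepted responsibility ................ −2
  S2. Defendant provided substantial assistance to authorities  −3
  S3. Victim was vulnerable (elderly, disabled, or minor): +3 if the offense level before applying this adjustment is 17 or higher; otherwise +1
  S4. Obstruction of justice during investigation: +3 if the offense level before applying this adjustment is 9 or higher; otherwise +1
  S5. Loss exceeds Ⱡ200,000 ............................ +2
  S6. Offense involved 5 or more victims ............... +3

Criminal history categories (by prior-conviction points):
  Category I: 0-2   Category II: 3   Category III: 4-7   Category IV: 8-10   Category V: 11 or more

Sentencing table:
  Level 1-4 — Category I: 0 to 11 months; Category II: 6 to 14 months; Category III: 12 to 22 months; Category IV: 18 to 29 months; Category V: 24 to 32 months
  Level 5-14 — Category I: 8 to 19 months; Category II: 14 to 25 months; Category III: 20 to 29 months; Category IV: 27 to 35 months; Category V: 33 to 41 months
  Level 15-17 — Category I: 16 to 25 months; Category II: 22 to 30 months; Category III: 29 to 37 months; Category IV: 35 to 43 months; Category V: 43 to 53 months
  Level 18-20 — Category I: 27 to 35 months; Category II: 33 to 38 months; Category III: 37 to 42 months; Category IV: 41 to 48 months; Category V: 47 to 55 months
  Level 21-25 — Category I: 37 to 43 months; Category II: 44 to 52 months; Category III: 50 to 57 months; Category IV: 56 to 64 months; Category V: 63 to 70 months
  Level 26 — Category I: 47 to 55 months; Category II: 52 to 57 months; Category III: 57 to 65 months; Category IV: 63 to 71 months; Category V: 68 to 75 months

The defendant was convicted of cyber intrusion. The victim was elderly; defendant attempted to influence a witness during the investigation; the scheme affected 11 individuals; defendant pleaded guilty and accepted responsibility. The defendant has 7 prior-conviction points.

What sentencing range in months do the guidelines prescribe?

Base offense level for cyber intrusion: 3.
S1 applies: 3 − 2 = 1.
S2 does not apply.
S3 applies (level before this adjustment is 1 < 17, so +1): 1 + 1 = 2.
S4 applies (level before this adjustment is 2 < 9, so +1): 2 + 1 = 3.
S5 does not apply.
S6 applies: 3 + 3 = 6.
Final offense level: 6.
Criminal history: 7 prior points → Category III (4-7).
Level 6 falls in the 5-14 band.
Grid: Level 5-14 × Category III = 20-29 months.

20-29 months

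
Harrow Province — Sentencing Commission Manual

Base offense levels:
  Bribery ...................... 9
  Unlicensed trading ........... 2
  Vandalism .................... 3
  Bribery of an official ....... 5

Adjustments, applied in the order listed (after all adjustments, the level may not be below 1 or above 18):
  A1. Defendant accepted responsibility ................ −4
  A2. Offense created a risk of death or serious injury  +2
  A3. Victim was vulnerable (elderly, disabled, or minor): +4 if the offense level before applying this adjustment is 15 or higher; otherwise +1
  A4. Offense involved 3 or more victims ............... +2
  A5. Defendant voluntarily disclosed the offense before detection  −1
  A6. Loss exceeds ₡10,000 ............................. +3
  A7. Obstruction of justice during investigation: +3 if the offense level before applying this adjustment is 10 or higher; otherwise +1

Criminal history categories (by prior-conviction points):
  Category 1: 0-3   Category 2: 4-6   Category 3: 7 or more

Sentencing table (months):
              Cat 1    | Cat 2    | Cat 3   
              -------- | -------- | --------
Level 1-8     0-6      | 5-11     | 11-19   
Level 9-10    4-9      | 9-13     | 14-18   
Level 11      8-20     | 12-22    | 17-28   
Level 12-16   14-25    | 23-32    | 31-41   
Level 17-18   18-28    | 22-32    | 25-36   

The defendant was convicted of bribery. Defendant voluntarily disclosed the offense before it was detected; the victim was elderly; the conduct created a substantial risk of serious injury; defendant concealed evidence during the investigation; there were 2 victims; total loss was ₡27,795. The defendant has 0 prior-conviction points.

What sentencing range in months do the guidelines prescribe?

18-28 months

Base offense level for bribery: 9.
A2 applies: 9 + 2 = 11.
A3 applies (level before this adjustment is 11 < 15, so +1): 11 + 1 = 12.
A5 applies: 12 − 1 = 11.
A6 applies: 11 + 3 = 14.
A7 applies (level before this adjustment is 14 ≥ 10, so +3): 14 + 3 = 17.
Final offense level: 17.
Criminal history: 0 prior points → Category 1 (0-3).
Level 17 falls in the 17-18 band.
Grid: Level 17-18 × Category 1 = 18-28 months.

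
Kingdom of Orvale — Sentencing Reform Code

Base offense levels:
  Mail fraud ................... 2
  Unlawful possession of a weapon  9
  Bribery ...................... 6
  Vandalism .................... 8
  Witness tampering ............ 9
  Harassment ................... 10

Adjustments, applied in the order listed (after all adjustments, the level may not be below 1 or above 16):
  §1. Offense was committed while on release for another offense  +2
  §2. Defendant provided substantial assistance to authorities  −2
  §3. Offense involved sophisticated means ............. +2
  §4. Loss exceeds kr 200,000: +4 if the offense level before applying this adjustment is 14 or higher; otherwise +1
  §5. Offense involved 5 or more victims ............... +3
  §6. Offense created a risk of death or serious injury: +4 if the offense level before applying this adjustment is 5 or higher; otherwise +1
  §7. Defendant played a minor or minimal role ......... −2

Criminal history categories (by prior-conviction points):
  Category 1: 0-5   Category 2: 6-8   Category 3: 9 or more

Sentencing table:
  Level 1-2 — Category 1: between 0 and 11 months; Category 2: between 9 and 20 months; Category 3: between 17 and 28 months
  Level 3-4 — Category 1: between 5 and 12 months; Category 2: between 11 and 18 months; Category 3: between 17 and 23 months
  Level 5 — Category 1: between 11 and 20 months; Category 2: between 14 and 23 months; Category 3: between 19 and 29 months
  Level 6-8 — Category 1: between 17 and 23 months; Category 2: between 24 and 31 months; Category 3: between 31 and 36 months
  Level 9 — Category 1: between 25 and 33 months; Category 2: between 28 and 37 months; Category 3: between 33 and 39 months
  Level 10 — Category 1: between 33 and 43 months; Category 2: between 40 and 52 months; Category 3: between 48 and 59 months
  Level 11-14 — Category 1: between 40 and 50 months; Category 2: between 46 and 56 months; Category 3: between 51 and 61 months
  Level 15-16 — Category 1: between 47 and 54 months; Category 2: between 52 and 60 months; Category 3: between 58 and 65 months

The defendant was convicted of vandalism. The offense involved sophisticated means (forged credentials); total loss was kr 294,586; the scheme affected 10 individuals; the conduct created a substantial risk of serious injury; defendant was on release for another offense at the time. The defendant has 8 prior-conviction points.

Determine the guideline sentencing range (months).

52-60 months

Base offense level for vandalism: 8.
§1 applies: 8 + 2 = 10.
§2 does not apply.
§3 applies: 10 + 2 = 12.
§4 applies (level before this adjustment is 12 < 14, so +1): 12 + 1 = 13.
§5 applies: 13 + 3 = 16.
§6 applies (level before this adjustment is 16 ≥ 5, so +4): 16 + 4 = 20.
§7 does not apply.
Level 20 exceeds the maximum of 16; capped at 16.
Final offense level: 16.
Criminal history: 8 prior points → Category 2 (6-8).
Level 16 falls in the 15-16 band.
Grid: Level 15-16 × Category 2 = 52-60 months.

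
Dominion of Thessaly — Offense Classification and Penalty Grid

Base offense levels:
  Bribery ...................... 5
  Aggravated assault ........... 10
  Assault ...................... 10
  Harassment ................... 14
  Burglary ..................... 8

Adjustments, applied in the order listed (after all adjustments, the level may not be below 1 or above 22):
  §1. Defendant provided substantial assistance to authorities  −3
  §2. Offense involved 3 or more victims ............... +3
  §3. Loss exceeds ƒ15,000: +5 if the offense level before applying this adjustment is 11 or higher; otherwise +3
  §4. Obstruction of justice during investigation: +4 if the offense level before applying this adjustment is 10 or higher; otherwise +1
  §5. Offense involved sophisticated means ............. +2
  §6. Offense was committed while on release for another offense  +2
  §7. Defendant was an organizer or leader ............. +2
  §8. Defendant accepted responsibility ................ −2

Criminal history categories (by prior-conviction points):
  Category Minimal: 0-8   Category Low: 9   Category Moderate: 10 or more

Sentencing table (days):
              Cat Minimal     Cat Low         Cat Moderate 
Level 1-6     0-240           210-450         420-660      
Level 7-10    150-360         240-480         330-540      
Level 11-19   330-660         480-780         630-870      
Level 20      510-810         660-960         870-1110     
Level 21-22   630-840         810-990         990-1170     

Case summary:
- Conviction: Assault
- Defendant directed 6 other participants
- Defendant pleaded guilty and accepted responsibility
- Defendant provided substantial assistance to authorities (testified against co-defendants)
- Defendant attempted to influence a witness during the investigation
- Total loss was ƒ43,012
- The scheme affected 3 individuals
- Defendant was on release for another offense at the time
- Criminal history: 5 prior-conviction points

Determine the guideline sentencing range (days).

330-660 days

Base offense level for assault: 10.
§1 applies: 10 − 3 = 7.
§2 applies: 7 + 3 = 10.
§3 applies (level before this adjustment is 10 < 11, so +3): 10 + 3 = 13.
§4 applies (level before this adjustment is 13 ≥ 10, so +4): 13 + 4 = 17.
§6 applies: 17 + 2 = 19.
§7 applies: 19 + 2 = 21.
§8 applies: 21 − 2 = 19.
Final offense level: 19.
Criminal history: 5 prior points → Category Minimal (0-8).
Level 19 falls in the 11-19 band.
Grid: Level 11-19 × Category Minimal = 330-660 days.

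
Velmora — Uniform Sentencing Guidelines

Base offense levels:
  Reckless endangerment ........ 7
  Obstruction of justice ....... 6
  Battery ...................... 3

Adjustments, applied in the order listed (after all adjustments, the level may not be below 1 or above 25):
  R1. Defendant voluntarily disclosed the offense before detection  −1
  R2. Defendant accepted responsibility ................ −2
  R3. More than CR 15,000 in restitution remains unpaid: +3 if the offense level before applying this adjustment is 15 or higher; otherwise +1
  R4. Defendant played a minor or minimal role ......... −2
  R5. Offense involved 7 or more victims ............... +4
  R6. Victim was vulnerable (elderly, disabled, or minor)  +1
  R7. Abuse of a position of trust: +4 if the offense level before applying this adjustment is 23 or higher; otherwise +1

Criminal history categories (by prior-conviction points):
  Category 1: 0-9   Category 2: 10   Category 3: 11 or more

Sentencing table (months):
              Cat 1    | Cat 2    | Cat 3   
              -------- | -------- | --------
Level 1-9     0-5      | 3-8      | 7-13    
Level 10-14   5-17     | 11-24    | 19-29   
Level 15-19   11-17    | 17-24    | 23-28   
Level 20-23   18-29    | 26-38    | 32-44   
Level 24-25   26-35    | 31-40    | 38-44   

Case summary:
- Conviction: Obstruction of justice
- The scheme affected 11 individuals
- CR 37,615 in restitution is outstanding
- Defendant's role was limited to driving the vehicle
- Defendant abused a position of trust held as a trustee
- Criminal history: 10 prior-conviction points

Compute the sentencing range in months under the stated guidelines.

Base offense level for obstruction of justice: 6.
R1 does not apply.
R3 applies (level before this adjustment is 6 < 15, so +1): 6 + 1 = 7.
R4 applies: 7 − 2 = 5.
R5 applies: 5 + 4 = 9.
R7 applies (level before this adjustment is 9 < 23, so +1): 9 + 1 = 10.
Final offense level: 10.
Criminal history: 10 prior points → Category 2 (10).
Level 10 falls in the 10-14 band.
Grid: Level 10-14 × Category 2 = 11-24 months.

11-24 months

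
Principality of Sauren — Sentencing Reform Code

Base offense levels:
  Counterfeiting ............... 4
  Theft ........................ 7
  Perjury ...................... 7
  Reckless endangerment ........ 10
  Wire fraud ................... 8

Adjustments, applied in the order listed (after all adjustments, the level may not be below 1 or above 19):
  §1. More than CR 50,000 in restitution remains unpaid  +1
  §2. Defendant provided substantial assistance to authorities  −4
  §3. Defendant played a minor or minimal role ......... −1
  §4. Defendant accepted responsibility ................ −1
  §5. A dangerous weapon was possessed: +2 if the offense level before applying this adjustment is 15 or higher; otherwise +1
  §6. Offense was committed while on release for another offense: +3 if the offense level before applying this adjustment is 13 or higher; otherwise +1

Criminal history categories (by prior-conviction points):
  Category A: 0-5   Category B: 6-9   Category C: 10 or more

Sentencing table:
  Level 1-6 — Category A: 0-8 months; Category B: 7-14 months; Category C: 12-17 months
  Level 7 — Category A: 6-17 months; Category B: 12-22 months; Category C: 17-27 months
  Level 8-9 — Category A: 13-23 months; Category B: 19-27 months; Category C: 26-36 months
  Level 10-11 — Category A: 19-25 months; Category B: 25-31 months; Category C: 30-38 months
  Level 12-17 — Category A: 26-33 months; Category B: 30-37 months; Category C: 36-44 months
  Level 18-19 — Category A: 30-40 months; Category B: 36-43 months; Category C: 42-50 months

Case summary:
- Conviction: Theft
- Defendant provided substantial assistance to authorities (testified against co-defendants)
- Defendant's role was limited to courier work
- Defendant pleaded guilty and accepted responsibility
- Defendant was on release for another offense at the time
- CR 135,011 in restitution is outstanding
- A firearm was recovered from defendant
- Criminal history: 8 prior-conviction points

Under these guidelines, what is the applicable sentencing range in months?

7-14 months

Base offense level for theft: 7.
§1 applies: 7 + 1 = 8.
§2 applies: 8 − 4 = 4.
§3 applies: 4 − 1 = 3.
§4 applies: 3 − 1 = 2.
§5 applies (level before this adjustment is 2 < 15, so +1): 2 + 1 = 3.
§6 applies (level before this adjustment is 3 < 13, so +1): 3 + 1 = 4.
Final offense level: 4.
Criminal history: 8 prior points → Category B (6-9).
Level 4 falls in the 1-6 band.
Grid: Level 1-6 × Category B = 7-14 months.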